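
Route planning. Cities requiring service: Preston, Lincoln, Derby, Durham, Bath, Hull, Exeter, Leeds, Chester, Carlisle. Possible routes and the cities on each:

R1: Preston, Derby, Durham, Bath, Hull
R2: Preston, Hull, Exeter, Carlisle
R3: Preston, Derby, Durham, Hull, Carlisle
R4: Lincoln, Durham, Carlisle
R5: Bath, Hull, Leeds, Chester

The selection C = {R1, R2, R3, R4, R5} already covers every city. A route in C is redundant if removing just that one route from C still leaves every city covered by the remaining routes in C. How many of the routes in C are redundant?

Drop R1: the rest still cover every city — redundant.
Drop R2: Exeter uncovered — not redundant.
Drop R3: the rest still cover every city — redundant.
Drop R4: Lincoln uncovered — not redundant.
Drop R5: Leeds, Chester uncovered — not redundant.
2 redundant: R1, R3.

2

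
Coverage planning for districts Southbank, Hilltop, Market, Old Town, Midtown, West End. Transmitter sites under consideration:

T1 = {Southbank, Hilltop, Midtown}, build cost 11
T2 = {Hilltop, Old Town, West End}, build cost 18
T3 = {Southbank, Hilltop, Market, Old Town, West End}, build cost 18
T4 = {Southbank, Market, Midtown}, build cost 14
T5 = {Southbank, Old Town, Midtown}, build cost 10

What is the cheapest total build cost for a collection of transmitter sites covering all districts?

T3, T5 cover every district at build cost 18 + 10 = 28.
Any cover uses at least 2 transmitter sites; among all covering selections none totals below 28.

28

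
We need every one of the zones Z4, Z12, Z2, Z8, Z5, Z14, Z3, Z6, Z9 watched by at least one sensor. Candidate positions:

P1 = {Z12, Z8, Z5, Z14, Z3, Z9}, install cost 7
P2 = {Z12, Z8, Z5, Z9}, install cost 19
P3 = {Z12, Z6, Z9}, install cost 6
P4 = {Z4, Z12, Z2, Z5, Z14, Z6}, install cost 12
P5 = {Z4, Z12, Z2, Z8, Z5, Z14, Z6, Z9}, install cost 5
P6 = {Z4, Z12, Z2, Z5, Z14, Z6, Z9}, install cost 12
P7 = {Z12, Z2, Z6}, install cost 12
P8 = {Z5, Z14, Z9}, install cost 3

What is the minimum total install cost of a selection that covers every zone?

12

P1, P5 cover every zone at install cost 7 + 5 = 12.
Any cover uses at least 2 sensor positions; among all covering selections none totals below 12.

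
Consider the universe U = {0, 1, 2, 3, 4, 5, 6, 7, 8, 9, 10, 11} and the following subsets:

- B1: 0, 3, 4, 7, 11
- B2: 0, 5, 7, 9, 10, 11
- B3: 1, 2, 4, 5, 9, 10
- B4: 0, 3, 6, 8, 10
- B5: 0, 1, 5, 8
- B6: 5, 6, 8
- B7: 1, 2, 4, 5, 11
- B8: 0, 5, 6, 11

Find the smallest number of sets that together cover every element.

B1, B3, B4 together cover {0, 1, 2, 3, 4, 5, 6, 7, 8, 9, 10, 11} — every element.
No 2 of the 8 sets cover everything (all 28 pairs fall short), so 3 is minimum.

3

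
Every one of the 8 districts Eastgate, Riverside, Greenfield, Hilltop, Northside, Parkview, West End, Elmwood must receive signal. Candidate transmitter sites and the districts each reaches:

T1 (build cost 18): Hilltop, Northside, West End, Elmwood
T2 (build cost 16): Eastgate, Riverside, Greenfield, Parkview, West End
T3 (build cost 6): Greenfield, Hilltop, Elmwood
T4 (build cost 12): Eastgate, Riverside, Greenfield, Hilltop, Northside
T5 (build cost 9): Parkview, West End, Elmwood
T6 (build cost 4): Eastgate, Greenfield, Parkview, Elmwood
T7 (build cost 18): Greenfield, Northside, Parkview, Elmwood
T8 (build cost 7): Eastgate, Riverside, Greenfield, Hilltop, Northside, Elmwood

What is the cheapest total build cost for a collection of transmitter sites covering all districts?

T5, T8 cover every district at build cost 9 + 7 = 16.
Any cover uses at least 2 transmitter sites; among all covering selections none totals below 16.
Greedy by coverage-per-build cost would pick T6, T8, T5 for 20 — worse than the optimum 16.

16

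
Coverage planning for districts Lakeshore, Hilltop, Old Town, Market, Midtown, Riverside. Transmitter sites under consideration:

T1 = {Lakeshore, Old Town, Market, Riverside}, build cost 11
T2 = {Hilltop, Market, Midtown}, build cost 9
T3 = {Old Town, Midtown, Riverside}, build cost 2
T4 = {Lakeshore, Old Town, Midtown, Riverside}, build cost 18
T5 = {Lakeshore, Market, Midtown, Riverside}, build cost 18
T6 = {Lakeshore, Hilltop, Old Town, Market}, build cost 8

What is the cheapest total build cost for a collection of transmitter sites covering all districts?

T3, T6 cover every district at build cost 2 + 8 = 10.
Any cover uses at least 2 transmitter sites; among all covering selections none totals below 10.

10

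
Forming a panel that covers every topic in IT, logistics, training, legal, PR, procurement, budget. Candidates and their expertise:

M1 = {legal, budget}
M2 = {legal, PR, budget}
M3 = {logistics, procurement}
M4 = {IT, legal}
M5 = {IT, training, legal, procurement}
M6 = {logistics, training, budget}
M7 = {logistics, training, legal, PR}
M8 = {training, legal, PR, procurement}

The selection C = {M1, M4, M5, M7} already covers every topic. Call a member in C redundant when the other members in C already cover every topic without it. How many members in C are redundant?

Drop M1: budget uncovered — not redundant.
Drop M4: the rest still cover every topic — redundant.
Drop M5: procurement uncovered — not redundant.
Drop M7: logistics, PR uncovered — not redundant.
1 redundant: M4.

1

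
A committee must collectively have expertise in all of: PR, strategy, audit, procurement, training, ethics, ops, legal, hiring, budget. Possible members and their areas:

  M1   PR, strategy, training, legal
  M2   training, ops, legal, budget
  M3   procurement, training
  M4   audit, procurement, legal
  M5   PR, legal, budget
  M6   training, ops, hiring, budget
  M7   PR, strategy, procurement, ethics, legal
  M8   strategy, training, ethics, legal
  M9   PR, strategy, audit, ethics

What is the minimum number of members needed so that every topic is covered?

3

M4, M6, M7 together cover {PR, strategy, audit, procurement, training, ethics, ops, legal, hiring, budget} — every topic.
No 2 of the 9 members cover everything (all 36 pairs fall short), so 3 is minimum.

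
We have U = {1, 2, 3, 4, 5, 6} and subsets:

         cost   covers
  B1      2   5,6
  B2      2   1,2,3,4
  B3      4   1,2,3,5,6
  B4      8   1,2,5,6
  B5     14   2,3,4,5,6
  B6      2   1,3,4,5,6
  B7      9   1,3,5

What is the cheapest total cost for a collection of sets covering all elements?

4

B1, B2 cover every element at cost 2 + 2 = 4.
Any cover uses at least 2 sets; among all covering selections none totals below 4.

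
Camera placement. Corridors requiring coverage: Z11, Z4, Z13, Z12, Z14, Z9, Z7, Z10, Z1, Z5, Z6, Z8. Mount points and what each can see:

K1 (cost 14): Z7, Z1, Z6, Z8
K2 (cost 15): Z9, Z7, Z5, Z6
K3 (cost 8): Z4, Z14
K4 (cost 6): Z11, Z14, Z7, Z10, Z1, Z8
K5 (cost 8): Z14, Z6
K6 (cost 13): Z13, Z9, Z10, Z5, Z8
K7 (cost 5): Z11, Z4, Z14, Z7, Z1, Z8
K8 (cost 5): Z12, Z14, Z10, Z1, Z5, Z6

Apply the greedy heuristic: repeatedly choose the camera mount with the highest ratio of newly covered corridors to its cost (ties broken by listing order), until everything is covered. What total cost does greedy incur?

23

Pick 1: K7 adds 6 new (Z11, Z4, Z14, Z7, Z1, Z8) at cost 5 (ratio 6/5).
Pick 2: K8 adds 4 new (Z12, Z10, Z5, Z6) at cost 5 (ratio 4/5).
Pick 3: K6 adds 2 new (Z13, Z9) at cost 13 (ratio 2/13).
Greedy total cost: 5 + 5 + 13 = 23.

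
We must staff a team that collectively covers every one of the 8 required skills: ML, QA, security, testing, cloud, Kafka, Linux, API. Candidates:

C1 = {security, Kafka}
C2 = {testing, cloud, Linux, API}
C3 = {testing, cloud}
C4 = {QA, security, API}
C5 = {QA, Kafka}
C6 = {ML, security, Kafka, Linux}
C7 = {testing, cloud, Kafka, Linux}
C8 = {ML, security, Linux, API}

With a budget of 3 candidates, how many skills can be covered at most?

8

Choosing C2, C4, C6 covers {ML, QA, security, testing, cloud, Kafka, Linux, API} — 8 skills.
That is all 8 skills.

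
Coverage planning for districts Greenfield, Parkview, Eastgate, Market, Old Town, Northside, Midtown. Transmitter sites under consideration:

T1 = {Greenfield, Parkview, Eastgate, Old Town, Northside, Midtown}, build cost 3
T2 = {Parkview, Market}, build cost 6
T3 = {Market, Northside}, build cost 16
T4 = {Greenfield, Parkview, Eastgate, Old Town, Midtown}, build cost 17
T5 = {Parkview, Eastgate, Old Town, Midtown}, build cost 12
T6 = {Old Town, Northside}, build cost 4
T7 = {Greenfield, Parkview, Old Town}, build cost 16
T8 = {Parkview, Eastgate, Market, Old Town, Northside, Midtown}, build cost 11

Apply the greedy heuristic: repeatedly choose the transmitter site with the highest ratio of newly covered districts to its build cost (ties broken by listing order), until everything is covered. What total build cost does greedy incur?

9

Pick 1: T1 adds 6 new (Greenfield, Parkview, Eastgate, Old Town, Northside, Midtown) at build cost 3 (ratio 6/3).
Pick 2: T2 adds 1 new (Market) at build cost 6 (ratio 1/6).
Greedy total build cost: 3 + 6 = 9.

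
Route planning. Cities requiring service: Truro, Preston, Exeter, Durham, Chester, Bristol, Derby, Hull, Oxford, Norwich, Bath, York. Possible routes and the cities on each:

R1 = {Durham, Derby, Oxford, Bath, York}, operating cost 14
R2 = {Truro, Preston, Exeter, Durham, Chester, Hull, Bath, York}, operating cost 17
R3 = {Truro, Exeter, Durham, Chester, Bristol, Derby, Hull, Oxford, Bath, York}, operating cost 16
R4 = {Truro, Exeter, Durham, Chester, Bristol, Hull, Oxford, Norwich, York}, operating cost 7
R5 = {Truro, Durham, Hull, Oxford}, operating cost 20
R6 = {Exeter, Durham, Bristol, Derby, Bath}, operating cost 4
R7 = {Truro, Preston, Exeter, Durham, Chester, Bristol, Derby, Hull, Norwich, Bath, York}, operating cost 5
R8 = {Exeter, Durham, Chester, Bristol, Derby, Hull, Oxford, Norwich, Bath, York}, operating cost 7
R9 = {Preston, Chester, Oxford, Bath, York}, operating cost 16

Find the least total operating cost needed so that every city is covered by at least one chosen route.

12

R4, R7 cover every city at operating cost 7 + 5 = 12.
Any cover uses at least 2 routes; among all covering selections none totals below 12.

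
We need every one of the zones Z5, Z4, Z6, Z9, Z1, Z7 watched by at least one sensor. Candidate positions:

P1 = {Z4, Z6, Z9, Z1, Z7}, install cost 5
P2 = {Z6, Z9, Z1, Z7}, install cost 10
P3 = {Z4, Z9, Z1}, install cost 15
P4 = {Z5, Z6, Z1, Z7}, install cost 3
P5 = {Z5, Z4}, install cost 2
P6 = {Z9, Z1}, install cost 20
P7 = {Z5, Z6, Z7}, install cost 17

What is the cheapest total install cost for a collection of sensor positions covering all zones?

7

P1, P5 cover every zone at install cost 5 + 2 = 7.
Any cover uses at least 2 sensor positions; among all covering selections none totals below 7.
Greedy by coverage-per-install cost would pick P4, P5, P1 for 10 — worse than the optimum 7.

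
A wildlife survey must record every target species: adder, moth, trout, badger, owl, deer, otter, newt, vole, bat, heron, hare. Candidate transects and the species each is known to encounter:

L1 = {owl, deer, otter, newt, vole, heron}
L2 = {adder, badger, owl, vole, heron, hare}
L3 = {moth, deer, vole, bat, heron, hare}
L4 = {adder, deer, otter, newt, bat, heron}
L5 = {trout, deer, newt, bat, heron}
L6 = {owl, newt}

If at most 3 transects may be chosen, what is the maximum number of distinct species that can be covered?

11

Choosing L1, L2, L3 covers {adder, moth, badger, owl, deer, otter, newt, vole, bat, heron, hare} — 11 species.
No choice of 3 transects does better; here trout is left uncovered.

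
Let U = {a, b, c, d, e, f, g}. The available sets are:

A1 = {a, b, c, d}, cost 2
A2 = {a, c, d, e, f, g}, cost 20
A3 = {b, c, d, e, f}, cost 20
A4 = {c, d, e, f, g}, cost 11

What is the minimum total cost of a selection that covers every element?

A1, A4 cover every element at cost 2 + 11 = 13.
Any cover uses at least 2 sets; among all covering selections none totals below 13.

13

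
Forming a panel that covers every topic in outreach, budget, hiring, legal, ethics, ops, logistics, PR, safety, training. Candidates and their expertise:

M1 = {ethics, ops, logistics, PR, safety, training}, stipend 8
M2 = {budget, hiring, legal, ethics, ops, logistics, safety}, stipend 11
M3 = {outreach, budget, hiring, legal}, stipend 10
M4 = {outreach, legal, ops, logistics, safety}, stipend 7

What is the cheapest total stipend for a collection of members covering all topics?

M1, M3 cover every topic at stipend 8 + 10 = 18.
Any cover uses at least 2 members; among all covering selections none totals below 18.

18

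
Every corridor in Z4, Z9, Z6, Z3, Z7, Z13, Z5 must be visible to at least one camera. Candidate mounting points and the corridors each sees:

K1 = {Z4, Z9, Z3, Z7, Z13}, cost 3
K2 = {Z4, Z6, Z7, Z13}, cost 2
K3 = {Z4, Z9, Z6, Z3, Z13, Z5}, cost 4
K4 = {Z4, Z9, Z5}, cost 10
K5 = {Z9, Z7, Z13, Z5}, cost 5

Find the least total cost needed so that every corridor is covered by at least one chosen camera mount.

K2, K3 cover every corridor at cost 2 + 4 = 6.
Any cover uses at least 2 camera mounts; among all covering selections none totals below 6.

6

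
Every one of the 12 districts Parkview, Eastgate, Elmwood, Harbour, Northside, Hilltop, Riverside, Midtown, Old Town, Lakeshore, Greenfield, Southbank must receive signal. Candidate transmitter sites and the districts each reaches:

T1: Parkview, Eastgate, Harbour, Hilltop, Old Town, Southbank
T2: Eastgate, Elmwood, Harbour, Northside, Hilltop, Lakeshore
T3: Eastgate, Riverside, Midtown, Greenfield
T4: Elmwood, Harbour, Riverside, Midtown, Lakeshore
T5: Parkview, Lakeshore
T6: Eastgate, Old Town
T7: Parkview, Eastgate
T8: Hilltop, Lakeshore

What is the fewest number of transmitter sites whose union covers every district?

3

T1, T2, T3 together cover {Parkview, Eastgate, Elmwood, Harbour, Northside, Hilltop, Riverside, Midtown, Old Town, Lakeshore, Greenfield, Southbank} — every district.
No 2 of the 8 transmitter sites cover everything (all 28 pairs fall short), so 3 is minimum.
Greedy (largest uncovered first) would take T1, T4, T2, T3 — 4 transmitter sites — but 3 suffice.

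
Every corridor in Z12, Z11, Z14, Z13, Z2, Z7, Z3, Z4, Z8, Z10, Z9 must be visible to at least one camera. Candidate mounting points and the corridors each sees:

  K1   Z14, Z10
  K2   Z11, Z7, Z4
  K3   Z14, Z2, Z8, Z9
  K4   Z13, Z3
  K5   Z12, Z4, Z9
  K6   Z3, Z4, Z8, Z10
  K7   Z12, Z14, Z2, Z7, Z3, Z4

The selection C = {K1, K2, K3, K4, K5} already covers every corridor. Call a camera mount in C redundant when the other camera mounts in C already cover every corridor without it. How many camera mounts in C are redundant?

Drop K1: Z10 uncovered — not redundant.
Drop K2: Z11, Z7 uncovered — not redundant.
Drop K3: Z2, Z8 uncovered — not redundant.
Drop K4: Z13, Z3 uncovered — not redundant.
Drop K5: Z12 uncovered — not redundant.
None of the camera mounts in C is redundant.

0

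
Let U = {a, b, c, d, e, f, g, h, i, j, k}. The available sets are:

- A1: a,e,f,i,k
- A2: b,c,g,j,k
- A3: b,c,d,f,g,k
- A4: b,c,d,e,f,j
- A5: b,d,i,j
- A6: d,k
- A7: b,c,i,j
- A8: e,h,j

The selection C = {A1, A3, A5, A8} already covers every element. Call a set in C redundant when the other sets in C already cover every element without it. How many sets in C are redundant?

Drop A1: a uncovered — not redundant.
Drop A3: c, g uncovered — not redundant.
Drop A5: the rest still cover every element — redundant.
Drop A8: h uncovered — not redundant.
1 redundant: A5.

1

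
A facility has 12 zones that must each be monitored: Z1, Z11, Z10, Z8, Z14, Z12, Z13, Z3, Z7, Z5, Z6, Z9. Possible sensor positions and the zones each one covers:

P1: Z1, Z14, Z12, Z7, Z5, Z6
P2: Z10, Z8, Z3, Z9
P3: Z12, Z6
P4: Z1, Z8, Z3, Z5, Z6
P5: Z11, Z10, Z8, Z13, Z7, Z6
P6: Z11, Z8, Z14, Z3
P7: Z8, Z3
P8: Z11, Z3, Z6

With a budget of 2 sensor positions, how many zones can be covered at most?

10

Choosing P1, P2 covers {Z1, Z10, Z8, Z14, Z12, Z3, Z7, Z5, Z6, Z9} — 10 zones.
No choice of 2 sensor positions does better; here Z11, Z13 are left uncovered.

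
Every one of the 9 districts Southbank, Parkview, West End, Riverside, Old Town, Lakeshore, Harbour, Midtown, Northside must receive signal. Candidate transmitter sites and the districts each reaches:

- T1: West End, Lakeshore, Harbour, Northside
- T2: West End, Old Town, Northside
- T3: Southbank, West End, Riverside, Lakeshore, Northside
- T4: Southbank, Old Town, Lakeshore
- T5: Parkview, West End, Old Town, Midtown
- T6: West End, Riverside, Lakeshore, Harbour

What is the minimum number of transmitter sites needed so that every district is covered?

T1, T3, T5 together cover {Southbank, Parkview, West End, Riverside, Old Town, Lakeshore, Harbour, Midtown, Northside} — every district.
No 2 of the 6 transmitter sites cover everything (all 15 pairs fall short), so 3 is minimum.

3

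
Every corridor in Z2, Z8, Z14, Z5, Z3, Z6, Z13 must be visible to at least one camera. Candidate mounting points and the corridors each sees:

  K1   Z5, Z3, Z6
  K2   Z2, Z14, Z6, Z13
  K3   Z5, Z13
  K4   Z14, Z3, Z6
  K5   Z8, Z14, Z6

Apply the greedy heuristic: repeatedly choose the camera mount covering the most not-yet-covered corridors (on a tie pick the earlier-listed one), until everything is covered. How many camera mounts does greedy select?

Pick 1: K2 covers 4 new corridors (Z2, Z14, Z6, Z13).
Pick 2: K1 covers 2 new corridors (Z5, Z3).
Pick 3: K5 covers 1 new corridors (Z8).
Greedy uses 3 camera mounts.

3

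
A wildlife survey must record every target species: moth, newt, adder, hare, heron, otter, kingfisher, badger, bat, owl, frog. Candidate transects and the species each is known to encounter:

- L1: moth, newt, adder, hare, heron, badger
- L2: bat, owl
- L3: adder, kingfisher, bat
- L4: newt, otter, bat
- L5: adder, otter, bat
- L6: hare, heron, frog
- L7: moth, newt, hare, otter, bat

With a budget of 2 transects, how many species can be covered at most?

Choosing L1, L2 covers {moth, newt, adder, hare, heron, badger, bat, owl} — 8 species.
No choice of 2 transects does better; here otter, kingfisher, frog are left uncovered.

8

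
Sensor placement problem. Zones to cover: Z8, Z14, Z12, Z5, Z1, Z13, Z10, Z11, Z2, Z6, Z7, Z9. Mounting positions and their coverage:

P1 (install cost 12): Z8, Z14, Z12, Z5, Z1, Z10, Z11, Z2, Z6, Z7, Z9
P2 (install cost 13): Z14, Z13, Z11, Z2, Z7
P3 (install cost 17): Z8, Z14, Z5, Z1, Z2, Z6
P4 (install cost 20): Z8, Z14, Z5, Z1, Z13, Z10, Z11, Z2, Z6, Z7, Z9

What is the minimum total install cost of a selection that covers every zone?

P1, P2 cover every zone at install cost 12 + 13 = 25.
Any cover uses at least 2 sensor positions; among all covering selections none totals below 25.

25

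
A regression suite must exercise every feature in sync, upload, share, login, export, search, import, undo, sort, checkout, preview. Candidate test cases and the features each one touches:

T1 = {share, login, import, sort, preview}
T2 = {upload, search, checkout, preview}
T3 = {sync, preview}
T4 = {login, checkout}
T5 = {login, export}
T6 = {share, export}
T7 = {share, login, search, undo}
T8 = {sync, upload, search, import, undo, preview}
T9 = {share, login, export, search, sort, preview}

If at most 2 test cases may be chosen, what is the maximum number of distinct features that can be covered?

10

Choosing T8, T9 covers {sync, upload, share, login, export, search, import, undo, sort, preview} — 10 features.
No choice of 2 test cases does better; here checkout is left uncovered.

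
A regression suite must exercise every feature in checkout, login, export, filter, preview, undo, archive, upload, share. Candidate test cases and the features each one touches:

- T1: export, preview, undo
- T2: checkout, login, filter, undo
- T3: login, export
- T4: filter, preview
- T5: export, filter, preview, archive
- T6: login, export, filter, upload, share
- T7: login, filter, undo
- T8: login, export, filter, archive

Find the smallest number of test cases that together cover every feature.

3

T2, T5, T6 together cover {checkout, login, export, filter, preview, undo, archive, upload, share} — every feature.
No 2 of the 8 test cases cover everything (all 28 pairs fall short), so 3 is minimum.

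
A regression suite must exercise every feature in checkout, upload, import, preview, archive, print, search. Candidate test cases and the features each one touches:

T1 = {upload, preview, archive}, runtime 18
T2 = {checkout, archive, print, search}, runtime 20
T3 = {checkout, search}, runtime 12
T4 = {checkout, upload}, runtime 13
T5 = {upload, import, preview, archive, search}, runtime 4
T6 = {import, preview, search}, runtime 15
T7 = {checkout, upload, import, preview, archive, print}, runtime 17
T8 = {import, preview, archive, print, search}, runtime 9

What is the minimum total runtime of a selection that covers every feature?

21

T5, T7 cover every feature at runtime 4 + 17 = 21.
Any cover uses at least 2 test cases; among all covering selections none totals below 21.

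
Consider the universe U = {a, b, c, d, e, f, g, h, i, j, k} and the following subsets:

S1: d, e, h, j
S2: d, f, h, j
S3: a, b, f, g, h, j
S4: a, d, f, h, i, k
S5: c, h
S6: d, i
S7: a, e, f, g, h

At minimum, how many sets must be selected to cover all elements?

S1, S3, S4, S5 together cover {a, b, c, d, e, f, g, h, i, j, k} — every element.
No 3 of the 7 sets cover everything (all 35 triples fall short), so 4 is minimum.

4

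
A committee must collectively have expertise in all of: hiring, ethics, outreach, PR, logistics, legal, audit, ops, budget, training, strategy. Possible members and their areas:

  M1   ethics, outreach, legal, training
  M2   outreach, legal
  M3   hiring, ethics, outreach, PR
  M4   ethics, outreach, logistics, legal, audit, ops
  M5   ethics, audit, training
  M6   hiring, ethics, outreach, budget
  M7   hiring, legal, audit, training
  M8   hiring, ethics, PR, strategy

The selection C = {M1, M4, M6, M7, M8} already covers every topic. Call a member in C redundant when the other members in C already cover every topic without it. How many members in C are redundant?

2

Drop M1: the rest still cover every topic — redundant.
Drop M4: logistics, ops uncovered — not redundant.
Drop M6: budget uncovered — not redundant.
Drop M7: the rest still cover every topic — redundant.
Drop M8: PR, strategy uncovered — not redundant.
2 redundant: M1, M7.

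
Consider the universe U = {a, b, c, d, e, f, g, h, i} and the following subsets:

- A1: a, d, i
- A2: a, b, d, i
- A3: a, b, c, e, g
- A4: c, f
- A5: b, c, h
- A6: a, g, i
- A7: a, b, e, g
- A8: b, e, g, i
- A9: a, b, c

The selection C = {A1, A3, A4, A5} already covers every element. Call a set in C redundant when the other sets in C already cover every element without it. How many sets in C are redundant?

Drop A1: d, i uncovered — not redundant.
Drop A3: e, g uncovered — not redundant.
Drop A4: f uncovered — not redundant.
Drop A5: h uncovered — not redundant.
None of the sets in C is redundant.

0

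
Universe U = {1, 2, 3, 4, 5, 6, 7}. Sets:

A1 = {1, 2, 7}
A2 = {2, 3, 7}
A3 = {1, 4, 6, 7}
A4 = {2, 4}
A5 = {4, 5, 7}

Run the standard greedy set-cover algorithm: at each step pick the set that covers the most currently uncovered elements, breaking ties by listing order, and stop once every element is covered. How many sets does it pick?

Pick 1: A3 covers 4 new elements (1, 4, 6, 7).
Pick 2: A2 covers 2 new elements (2, 3).
Pick 3: A5 covers 1 new elements (5).
Greedy uses 3 sets.

3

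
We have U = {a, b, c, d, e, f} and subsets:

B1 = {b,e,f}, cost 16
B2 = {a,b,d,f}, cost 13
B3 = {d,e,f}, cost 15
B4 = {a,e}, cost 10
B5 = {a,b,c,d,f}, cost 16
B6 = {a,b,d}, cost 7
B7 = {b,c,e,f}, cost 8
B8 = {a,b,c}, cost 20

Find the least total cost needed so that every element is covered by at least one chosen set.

B6, B7 cover every element at cost 7 + 8 = 15.
Any cover uses at least 2 sets; among all covering selections none totals below 15.

15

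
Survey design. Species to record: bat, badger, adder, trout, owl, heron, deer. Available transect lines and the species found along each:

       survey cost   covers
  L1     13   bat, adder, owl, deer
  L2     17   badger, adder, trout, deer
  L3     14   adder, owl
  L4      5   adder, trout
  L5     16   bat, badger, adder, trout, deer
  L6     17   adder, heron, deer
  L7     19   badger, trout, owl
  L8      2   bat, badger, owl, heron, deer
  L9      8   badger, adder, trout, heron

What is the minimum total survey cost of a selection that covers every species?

7

L4, L8 cover every species at survey cost 5 + 2 = 7.
Any cover uses at least 2 transects; among all covering selections none totals below 7.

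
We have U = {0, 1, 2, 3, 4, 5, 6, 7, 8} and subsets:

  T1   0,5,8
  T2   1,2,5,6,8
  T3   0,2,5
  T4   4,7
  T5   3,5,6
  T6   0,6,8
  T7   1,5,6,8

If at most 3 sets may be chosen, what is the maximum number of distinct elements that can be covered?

Choosing T1, T2, T4 covers {0, 1, 2, 4, 5, 6, 7, 8} — 8 elements.
No choice of 3 sets does better; here 3 is left uncovered.

8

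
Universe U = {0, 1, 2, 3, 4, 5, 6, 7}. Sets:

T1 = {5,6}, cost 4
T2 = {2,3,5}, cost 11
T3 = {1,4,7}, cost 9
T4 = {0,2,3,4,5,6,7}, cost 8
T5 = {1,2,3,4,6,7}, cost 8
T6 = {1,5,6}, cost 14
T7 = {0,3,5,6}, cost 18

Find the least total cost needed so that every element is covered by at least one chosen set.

16

T4, T5 cover every element at cost 8 + 8 = 16.
Any cover uses at least 2 sets; among all covering selections none totals below 16.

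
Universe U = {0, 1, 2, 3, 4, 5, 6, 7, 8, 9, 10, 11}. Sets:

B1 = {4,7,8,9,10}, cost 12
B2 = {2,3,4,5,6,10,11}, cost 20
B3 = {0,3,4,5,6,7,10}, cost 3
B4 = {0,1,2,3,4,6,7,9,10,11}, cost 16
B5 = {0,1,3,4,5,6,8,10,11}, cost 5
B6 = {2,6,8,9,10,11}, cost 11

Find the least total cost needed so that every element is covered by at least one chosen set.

19

B3, B5, B6 cover every element at cost 3 + 5 + 11 = 19.
Any cover uses at least 2 sets; among all covering selections none totals below 19.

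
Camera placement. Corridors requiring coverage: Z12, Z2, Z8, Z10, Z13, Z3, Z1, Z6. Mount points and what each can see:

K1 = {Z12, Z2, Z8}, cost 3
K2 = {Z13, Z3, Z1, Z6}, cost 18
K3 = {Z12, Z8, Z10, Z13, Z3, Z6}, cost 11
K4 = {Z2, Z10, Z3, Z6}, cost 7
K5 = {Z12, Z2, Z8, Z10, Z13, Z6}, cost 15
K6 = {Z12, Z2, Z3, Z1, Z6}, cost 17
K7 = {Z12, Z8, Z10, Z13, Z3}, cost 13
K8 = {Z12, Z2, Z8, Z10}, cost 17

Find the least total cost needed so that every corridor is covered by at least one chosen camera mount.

K3, K6 cover every corridor at cost 11 + 17 = 28.
Any cover uses at least 2 camera mounts; among all covering selections none totals below 28.

28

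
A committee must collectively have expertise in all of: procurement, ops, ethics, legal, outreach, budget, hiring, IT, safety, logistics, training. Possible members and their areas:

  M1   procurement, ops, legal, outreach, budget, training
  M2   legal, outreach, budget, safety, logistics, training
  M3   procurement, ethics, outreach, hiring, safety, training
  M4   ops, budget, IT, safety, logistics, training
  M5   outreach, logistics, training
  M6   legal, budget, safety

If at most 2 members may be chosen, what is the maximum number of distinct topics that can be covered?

10

Choosing M3, M4 covers {procurement, ops, ethics, outreach, budget, hiring, IT, safety, logistics, training} — 10 topics.
No choice of 2 members does better; here legal is left uncovered.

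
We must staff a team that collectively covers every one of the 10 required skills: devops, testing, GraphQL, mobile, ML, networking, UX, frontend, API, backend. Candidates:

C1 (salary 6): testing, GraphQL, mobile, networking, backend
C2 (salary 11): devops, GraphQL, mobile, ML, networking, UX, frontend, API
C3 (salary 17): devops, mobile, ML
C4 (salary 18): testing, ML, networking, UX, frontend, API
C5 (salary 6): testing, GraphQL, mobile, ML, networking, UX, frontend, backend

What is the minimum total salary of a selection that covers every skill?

17

C1, C2 cover every skill at salary 6 + 11 = 17.
Any cover uses at least 2 candidates; among all covering selections none totals below 17.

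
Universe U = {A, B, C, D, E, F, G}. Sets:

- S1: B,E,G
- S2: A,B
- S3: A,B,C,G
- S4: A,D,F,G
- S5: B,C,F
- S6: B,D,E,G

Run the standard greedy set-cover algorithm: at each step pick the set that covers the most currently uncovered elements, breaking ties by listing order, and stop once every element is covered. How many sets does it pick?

Pick 1: S3 covers 4 new elements (A, B, C, G).
Pick 2: S4 covers 2 new elements (D, F).
Pick 3: S1 covers 1 new elements (E).
Greedy uses 3 sets.

3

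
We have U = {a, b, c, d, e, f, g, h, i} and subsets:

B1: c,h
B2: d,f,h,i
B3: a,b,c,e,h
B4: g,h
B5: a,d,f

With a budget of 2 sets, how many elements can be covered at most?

Choosing B2, B3 covers {a, b, c, d, e, f, h, i} — 8 elements.
No choice of 2 sets does better; here g is left uncovered.

8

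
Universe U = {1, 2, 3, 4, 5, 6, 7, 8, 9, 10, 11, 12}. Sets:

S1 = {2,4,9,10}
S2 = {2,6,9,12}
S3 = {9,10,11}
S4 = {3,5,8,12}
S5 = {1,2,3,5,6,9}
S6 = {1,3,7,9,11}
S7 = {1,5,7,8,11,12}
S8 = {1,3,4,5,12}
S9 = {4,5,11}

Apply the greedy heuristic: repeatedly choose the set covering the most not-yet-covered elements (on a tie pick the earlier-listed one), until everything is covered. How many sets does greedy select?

Pick 1: S5 covers 6 new elements (1, 2, 3, 5, 6, 9).
Pick 2: S7 covers 4 new elements (7, 8, 11, 12).
Pick 3: S1 covers 2 new elements (4, 10).
Greedy uses 3 sets.

3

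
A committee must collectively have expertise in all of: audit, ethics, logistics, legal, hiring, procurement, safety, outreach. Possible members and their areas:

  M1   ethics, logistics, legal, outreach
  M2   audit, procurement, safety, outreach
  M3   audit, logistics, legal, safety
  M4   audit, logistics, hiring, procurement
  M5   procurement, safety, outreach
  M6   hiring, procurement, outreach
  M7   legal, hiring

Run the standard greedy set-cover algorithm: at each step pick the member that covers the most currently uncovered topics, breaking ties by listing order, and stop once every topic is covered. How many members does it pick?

Pick 1: M1 covers 4 new topics (ethics, logistics, legal, outreach).
Pick 2: M2 covers 3 new topics (audit, procurement, safety).
Pick 3: M4 covers 1 new topics (hiring).
Greedy uses 3 members.

3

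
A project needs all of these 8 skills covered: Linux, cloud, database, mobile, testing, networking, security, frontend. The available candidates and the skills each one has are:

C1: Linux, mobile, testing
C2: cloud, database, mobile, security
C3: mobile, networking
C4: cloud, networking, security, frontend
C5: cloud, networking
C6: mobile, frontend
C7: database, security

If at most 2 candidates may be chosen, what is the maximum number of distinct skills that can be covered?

Choosing C1, C4 covers {Linux, cloud, mobile, testing, networking, security, frontend} — 7 skills.
No choice of 2 candidates does better; here database is left uncovered.

7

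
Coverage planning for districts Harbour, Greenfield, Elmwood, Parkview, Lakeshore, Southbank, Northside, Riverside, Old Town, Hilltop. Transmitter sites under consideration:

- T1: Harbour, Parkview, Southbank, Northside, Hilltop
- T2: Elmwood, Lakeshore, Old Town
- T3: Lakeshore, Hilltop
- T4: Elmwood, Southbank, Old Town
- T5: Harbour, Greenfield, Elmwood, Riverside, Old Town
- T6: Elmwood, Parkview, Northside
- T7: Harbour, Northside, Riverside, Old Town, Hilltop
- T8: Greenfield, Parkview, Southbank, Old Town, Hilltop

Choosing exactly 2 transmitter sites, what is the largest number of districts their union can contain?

Choosing T1, T5 covers {Harbour, Greenfield, Elmwood, Parkview, Southbank, Northside, Riverside, Old Town, Hilltop} — 9 districts.
No choice of 2 transmitter sites does better; here Lakeshore is left uncovered.

9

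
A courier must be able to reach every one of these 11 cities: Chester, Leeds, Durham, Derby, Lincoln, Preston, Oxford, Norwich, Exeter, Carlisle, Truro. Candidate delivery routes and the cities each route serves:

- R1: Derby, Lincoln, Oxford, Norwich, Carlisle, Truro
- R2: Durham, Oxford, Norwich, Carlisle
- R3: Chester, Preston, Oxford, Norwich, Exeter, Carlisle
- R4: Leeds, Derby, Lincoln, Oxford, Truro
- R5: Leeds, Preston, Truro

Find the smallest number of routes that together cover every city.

3

R2, R3, R4 together cover {Chester, Leeds, Durham, Derby, Lincoln, Preston, Oxford, Norwich, Exeter, Carlisle, Truro} — every city.
No 2 of the 5 routes cover everything (all 10 pairs fall short), so 3 is minimum.
Greedy (largest uncovered first) would take R1, R3, R2, R4 — 4 routes — but 3 suffice.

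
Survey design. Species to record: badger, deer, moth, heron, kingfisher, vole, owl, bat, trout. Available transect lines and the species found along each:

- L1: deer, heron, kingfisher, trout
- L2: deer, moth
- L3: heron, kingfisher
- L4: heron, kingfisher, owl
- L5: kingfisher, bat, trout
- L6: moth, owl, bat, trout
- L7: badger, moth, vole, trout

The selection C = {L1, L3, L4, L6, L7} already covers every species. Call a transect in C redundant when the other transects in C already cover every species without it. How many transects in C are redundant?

2

Drop L1: deer uncovered — not redundant.
Drop L3: the rest still cover every species — redundant.
Drop L4: the rest still cover every species — redundant.
Drop L6: bat uncovered — not redundant.
Drop L7: badger, vole uncovered — not redundant.
2 redundant: L3, L4.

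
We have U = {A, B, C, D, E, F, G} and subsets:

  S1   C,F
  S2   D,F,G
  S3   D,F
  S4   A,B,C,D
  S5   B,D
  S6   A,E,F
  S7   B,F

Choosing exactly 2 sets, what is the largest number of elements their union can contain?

Choosing S2, S4 covers {A, B, C, D, F, G} — 6 elements.
No choice of 2 sets does better; here E is left uncovered.

6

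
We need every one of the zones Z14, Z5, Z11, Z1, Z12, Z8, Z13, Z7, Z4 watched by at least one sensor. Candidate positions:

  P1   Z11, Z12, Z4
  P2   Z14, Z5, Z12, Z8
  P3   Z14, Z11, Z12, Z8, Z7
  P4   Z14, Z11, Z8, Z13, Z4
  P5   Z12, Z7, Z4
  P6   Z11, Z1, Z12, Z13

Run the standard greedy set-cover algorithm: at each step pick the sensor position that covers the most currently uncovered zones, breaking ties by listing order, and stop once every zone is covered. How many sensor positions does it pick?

Pick 1: P3 covers 5 new zones (Z14, Z11, Z12, Z8, Z7).
Pick 2: P4 covers 2 new zones (Z13, Z4).
Pick 3: P2 covers 1 new zones (Z5).
Pick 4: P6 covers 1 new zones (Z1).
Greedy uses 4 sensor positions. (The true minimum is 3.)

4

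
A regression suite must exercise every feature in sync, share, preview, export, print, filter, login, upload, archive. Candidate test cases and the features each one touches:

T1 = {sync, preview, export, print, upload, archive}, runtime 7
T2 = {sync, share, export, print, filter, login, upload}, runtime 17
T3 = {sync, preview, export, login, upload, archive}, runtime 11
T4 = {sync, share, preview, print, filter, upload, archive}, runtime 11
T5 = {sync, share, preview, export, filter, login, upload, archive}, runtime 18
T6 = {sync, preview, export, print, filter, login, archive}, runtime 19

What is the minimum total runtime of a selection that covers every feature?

T3, T4 cover every feature at runtime 11 + 11 = 22.
Any cover uses at least 2 test cases; among all covering selections none totals below 22.
Greedy by coverage-per-runtime would pick T1, T4, T3 for 29 — worse than the optimum 22.

22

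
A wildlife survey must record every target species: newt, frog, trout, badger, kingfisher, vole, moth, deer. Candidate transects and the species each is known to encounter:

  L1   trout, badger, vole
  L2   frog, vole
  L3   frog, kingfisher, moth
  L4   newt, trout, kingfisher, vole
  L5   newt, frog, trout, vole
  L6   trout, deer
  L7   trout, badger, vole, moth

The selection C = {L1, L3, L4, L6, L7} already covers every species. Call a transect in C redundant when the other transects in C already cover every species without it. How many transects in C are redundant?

Drop L1: the rest still cover every species — redundant.
Drop L3: frog uncovered — not redundant.
Drop L4: newt uncovered — not redundant.
Drop L6: deer uncovered — not redundant.
Drop L7: the rest still cover every species — redundant.
2 redundant: L1, L7.

2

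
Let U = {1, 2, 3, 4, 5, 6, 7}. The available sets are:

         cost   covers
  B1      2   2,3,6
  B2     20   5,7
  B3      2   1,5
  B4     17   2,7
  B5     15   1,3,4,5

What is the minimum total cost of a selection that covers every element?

B1, B4, B5 cover every element at cost 2 + 17 + 15 = 34.
Any cover uses at least 3 sets; among all covering selections none totals below 34.

34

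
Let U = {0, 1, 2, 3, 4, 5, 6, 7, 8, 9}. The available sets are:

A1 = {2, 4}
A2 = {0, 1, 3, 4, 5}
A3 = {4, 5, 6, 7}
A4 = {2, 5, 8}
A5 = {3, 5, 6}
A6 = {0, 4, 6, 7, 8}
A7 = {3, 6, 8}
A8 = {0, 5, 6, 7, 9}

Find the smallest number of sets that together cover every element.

A2, A4, A8 together cover {0, 1, 2, 3, 4, 5, 6, 7, 8, 9} — every element.
No 2 of the 8 sets cover everything (all 28 pairs fall short), so 3 is minimum.
Greedy (largest uncovered first) would take A2, A6, A1, A8 — 4 sets — but 3 suffice.

3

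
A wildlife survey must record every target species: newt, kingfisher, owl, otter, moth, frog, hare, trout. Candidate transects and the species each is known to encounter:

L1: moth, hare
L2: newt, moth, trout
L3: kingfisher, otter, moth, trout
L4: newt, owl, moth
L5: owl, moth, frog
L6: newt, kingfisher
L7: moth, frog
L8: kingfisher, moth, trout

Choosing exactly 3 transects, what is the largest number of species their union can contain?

Choosing L1, L3, L4 covers {newt, kingfisher, owl, otter, moth, hare, trout} — 7 species.
No choice of 3 transects does better; here frog is left uncovered.

7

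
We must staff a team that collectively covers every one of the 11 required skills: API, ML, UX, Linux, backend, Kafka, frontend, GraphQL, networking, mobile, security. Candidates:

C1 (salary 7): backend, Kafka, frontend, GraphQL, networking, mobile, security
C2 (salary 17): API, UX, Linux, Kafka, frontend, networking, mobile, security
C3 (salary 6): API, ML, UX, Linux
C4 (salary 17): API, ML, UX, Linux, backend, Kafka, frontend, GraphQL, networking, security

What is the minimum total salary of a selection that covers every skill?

C1, C3 cover every skill at salary 7 + 6 = 13.
Any cover uses at least 2 candidates; among all covering selections none totals below 13.

13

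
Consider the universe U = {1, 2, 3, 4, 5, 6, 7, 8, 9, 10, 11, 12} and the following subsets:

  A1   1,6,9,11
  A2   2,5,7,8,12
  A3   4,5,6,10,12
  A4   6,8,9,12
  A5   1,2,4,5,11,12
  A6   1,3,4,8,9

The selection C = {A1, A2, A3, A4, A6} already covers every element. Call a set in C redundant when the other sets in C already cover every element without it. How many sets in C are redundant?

Drop A1: 11 uncovered — not redundant.
Drop A2: 2, 7 uncovered — not redundant.
Drop A3: 10 uncovered — not redundant.
Drop A4: the rest still cover every element — redundant.
Drop A6: 3 uncovered — not redundant.
1 redundant: A4.

1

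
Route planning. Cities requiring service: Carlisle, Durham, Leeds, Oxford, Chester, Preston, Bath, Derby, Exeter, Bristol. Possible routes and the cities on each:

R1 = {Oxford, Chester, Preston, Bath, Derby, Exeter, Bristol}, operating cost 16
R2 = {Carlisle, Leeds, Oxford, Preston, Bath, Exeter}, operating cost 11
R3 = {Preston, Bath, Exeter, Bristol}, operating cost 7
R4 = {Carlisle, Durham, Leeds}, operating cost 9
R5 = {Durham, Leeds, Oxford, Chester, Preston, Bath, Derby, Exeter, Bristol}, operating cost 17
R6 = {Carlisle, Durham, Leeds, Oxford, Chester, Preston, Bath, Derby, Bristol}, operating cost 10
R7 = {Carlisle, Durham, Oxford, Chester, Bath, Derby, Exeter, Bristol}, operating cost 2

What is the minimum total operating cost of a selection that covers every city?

R6, R7 cover every city at operating cost 10 + 2 = 12.
Any cover uses at least 2 routes; among all covering selections none totals below 12.

12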